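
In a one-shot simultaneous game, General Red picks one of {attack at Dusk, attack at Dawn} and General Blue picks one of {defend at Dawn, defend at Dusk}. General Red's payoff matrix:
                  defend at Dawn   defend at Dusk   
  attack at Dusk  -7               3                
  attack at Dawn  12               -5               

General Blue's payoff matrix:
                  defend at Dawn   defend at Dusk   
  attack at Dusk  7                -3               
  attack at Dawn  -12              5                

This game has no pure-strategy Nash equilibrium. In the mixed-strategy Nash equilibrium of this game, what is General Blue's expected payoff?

-1/27

Set General Blue's expected payoff from defend at Dawn equal to that from defend at Dusk:
  General Blue's payoff from defend at Dawn: p·7 + (1−p)·(-12) = 19p - 12
  General Blue's payoff from defend at Dusk: p·(-3) + (1−p)·5 = -8p + 5
  19p - 12 = -8p + 5  ⇒  27p = 17  ⇒  p = 17/27.
At equilibrium General Blue is indifferent across columns, so General Blue's payoff equals the payoff from defend at Dawn: (17/27)·7 + (10/27)·(-12) = -1/27.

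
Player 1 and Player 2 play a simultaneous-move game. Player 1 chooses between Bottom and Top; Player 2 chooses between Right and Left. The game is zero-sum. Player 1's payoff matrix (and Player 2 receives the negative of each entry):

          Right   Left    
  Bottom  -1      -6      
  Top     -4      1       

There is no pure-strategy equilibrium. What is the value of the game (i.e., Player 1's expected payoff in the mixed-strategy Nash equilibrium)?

Player 1's indifference between Bottom and Top determines Player 2's mixing probability q:
  Player 1's payoff to Bottom: q·(-1) + (1−q)·(-6) = 5q - 6
  Player 1's payoff to Top: q·(-4) + (1−q)·1 = -5q + 1
  5q - 6 = -5q + 1  ⇒  10q = 7  ⇒  q = 7/10.
The value is Player 1's expected payoff against this mix (using Bottom): (7/10)·(-1) + (3/10)·(-6) = -5/2.

v = -5/2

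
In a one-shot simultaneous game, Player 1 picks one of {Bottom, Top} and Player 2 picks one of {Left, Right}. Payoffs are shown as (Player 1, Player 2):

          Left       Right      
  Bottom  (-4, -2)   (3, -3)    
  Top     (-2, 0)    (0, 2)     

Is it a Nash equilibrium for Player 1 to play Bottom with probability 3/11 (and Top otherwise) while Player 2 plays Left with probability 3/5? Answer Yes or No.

Given Player 1's mix p = 3/11, Player 2's payoff from Left is -6/11 but from Right is 7/11. Player 2 strictly prefers Right, so Player 2 would not mix.
So the proposed profile is not a Nash equilibrium.

No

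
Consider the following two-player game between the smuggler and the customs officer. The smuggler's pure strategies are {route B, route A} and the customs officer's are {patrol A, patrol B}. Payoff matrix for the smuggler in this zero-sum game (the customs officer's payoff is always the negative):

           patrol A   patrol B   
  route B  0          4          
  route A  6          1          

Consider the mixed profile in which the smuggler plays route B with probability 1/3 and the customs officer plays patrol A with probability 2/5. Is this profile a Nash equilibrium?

No

Given the smuggler's mix p = 1/3, the customs officer's payoff from patrol A is -4 but from patrol B is -2. The customs officer strictly prefers patrol B, so the customs officer would not mix.
So the proposed profile is not a Nash equilibrium.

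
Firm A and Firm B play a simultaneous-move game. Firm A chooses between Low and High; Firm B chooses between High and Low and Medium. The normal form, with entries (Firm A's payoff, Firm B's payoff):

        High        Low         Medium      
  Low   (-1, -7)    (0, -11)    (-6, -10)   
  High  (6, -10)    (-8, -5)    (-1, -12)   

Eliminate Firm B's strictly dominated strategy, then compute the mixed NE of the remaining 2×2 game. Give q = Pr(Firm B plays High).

q = 8/15

Firm B's strategy Medium is strictly dominated by High: -7 > -10 and -10 > -12. Eliminate Medium.
Firm A's indifference between Low and High determines Firm B's mixing probability q:
  Firm A's payoff to Low: q·(-1) + (1−q)·0 = -q
  Firm A's payoff to High: q·6 + (1−q)·(-8) = 14q - 8
  -q = 14q - 8  ⇒  -15q = -8  ⇒  q = 8/15.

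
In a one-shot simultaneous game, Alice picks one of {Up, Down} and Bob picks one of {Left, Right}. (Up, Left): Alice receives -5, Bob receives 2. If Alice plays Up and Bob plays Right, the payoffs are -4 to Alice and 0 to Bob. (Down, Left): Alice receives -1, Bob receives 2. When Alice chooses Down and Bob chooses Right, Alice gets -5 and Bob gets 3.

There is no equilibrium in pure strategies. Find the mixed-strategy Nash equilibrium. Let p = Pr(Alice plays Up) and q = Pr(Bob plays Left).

Alice's mix must leave Bob indifferent between Left and Right.
  Bob's expected payoff from Left: p·2 + (1−p)·2 = 2
  Bob's expected payoff from Right: p·0 + (1−p)·3 = -3p + 3
  2 = -3p + 3  ⇒  3p = 1  ⇒  p = 1/3.
In a mixed equilibrium Alice is indifferent between Up and Down; this condition fixes q.
  Alice's payoff from Up: q·(-5) + (1−q)·(-4) = -q - 4
  Alice's payoff from Down: q·(-1) + (1−q)·(-5) = 4q - 5
  -q - 4 = 4q - 5  ⇒  -5q = -1  ⇒  q = 1/5.

p = 1/3, q = 1/5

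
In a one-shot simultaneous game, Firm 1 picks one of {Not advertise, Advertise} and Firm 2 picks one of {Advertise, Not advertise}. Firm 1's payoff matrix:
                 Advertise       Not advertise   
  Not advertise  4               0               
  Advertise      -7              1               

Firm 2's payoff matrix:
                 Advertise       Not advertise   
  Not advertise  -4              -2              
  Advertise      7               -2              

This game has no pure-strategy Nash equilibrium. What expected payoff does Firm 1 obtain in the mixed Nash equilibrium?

In a mixed equilibrium Firm 1 is indifferent between Not advertise and Advertise; this condition fixes q.
  Firm 1's payoff from Not advertise: q·4 + (1−q)·0 = 4q
  Firm 1's payoff from Advertise: q·(-7) + (1−q)·1 = -8q + 1
  4q = -8q + 1  ⇒  12q = 1  ⇒  q = 1/12.
At equilibrium Firm 1 is indifferent across rows, so Firm 1's payoff equals the payoff from Not advertise: (1/12)·4 + (11/12)·0 = 1/3.

1/3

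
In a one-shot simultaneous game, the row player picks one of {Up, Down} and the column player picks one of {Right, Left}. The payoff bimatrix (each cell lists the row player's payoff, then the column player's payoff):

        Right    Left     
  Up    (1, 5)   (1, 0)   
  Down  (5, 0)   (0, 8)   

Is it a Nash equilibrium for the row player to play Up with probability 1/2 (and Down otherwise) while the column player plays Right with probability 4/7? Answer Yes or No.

No

Given the row player's mix p = 1/2, the column player's payoff from Right is 5/2 but from Left is 4. The column player strictly prefers Left, so the column player would not mix.
So the proposed profile is not a Nash equilibrium.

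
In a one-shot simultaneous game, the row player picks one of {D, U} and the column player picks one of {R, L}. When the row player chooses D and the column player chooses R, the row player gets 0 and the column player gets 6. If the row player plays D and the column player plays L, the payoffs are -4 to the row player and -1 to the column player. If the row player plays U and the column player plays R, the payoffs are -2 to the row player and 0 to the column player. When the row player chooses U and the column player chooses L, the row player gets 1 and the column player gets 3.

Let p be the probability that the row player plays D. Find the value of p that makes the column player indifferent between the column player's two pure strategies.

p = 3/10

The row player's mix must leave the column player indifferent between R and L.
  the column player's expected payoff from R: p·6 + (1−p)·0 = 6p
  the column player's expected payoff from L: p·(-1) + (1−p)·3 = -4p + 3
  6p = -4p + 3  ⇒  10p = 3  ⇒  p = 3/10.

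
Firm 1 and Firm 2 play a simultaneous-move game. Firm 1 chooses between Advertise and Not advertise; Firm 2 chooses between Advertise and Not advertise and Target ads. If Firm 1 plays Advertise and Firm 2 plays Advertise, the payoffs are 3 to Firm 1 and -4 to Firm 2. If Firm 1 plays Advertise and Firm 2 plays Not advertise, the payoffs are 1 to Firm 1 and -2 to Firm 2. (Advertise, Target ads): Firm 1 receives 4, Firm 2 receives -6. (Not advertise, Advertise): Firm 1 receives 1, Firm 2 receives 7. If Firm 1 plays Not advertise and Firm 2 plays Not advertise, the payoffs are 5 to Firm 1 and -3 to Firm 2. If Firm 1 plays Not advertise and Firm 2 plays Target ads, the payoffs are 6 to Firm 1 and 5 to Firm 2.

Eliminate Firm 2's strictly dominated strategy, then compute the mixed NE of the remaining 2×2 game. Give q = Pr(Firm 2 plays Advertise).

q = 2/3

Firm 2's strategy Target ads is strictly dominated by Advertise: -4 > -6 and 7 > 5. Eliminate Target ads.
Firm 2's mix must leave Firm 1 indifferent between Advertise and Not advertise.
  Firm 1's payoff to Advertise: q·3 + (1−q)·1 = 2q + 1
  Firm 1's payoff to Not advertise: q·1 + (1−q)·5 = -4q + 5
  2q + 1 = -4q + 5  ⇒  6q = 4  ⇒  q = 2/3.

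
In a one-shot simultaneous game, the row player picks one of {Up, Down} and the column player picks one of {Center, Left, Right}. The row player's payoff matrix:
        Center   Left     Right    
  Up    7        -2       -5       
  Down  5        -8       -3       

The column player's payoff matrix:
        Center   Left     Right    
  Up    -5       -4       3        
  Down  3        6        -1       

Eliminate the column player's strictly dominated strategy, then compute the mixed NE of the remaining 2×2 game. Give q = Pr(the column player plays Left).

The column player's strategy Center is strictly dominated by Left: -4 > -5 and 6 > 3. Eliminate Center.
The column player's mix must leave the row player indifferent between Up and Down.
  the row player's expected payoff from Up: q·(-2) + (1−q)·(-5) = 3q - 5
  the row player's expected payoff from Down: q·(-8) + (1−q)·(-3) = -5q - 3
  3q - 5 = -5q - 3  ⇒  8q = 2  ⇒  q = 1/4.

q = 1/4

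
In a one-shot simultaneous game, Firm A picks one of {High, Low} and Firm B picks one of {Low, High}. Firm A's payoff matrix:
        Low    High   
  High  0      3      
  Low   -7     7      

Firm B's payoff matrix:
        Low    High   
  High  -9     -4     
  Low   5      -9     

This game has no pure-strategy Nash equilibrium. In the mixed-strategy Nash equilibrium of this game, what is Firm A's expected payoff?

Firm B's mix must leave Firm A indifferent between High and Low.
  Firm A's expected payoff from High: q·0 + (1−q)·3 = -3q + 3
  Firm A's expected payoff from Low: q·(-7) + (1−q)·7 = -14q + 7
  -3q + 3 = -14q + 7  ⇒  11q = 4  ⇒  q = 4/11.
At equilibrium Firm A is indifferent across rows, so Firm A's payoff equals the payoff from High: (4/11)·0 + (7/11)·3 = 21/11.

21/11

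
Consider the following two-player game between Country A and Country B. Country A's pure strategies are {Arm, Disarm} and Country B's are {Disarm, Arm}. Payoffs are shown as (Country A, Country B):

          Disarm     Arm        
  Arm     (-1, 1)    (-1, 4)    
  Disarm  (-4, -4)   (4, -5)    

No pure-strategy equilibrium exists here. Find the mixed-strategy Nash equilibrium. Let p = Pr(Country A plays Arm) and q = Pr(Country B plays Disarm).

For Country B to be willing to mix, Country B must be indifferent between Disarm and Arm, which pins down Country A's mix.
  Country B's payoff to Disarm: p·1 + (1−p)·(-4) = 5p - 4
  Country B's payoff to Arm: p·4 + (1−p)·(-5) = 9p - 5
  5p - 4 = 9p - 5  ⇒  -4p = -1  ⇒  p = 1/4.
Set Country A's expected payoff from Arm equal to that from Disarm:
  Country A's expected payoff from Arm: q·(-1) + (1−q)·(-1) = -1
  Country A's expected payoff from Disarm: q·(-4) + (1−q)·4 = -8q + 4
  -1 = -8q + 4  ⇒  8q = 5  ⇒  q = 5/8.

p = 1/4, q = 5/8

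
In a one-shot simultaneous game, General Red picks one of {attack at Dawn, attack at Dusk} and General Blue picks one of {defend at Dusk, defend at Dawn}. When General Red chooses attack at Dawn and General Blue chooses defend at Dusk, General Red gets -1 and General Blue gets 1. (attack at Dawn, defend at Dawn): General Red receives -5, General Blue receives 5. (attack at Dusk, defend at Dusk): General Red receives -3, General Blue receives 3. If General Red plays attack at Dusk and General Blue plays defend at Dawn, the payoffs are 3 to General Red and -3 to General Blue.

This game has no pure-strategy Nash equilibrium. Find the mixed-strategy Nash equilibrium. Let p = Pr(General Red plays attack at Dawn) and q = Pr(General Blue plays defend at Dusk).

Set General Blue's expected payoff from defend at Dusk equal to that from defend at Dawn:
  General Blue's payoff from defend at Dusk: p·1 + (1−p)·3 = -2p + 3
  General Blue's payoff from defend at Dawn: p·5 + (1−p)·(-3) = 8p - 3
  -2p + 3 = 8p - 3  ⇒  -10p = -6  ⇒  p = 3/5.
Set General Red's expected payoff from attack at Dawn equal to that from attack at Dusk:
  General Red's expected payoff from attack at Dawn: q·(-1) + (1−q)·(-5) = 4q - 5
  General Red's expected payoff from attack at Dusk: q·(-3) + (1−q)·3 = -6q + 3
  4q - 5 = -6q + 3  ⇒  10q = 8  ⇒  q = 4/5.

p = 3/5, q = 4/5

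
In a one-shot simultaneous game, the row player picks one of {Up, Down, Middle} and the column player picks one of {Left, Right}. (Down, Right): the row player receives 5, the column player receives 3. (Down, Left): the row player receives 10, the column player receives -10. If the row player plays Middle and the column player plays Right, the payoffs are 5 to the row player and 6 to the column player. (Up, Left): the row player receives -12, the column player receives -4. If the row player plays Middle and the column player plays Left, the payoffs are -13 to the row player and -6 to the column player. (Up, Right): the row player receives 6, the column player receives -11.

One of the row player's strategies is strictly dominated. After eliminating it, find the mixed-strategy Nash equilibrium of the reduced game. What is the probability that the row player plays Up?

The row player's strategy Middle is strictly dominated by Up: -12 > -13 and 6 > 5. Eliminate Middle.
For the column player to be willing to mix, the column player must be indifferent between Left and Right, which pins down the row player's mix.
  the column player's payoff from Left: p·(-4) + (1−p)·(-10) = 6p - 10
  the column player's payoff from Right: p·(-11) + (1−p)·3 = -14p + 3
  6p - 10 = -14p + 3  ⇒  20p = 13  ⇒  p = 13/20.

p = 13/20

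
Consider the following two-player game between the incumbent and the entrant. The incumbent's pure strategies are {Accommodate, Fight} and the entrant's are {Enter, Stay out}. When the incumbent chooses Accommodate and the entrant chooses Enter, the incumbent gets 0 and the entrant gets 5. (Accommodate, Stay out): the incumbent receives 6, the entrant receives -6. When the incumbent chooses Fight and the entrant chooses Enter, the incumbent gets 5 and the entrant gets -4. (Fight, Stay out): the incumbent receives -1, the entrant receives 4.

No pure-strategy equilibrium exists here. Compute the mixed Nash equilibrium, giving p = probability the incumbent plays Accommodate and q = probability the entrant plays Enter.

p = 8/19, q = 7/12

The entrant's indifference between Enter and Stay out determines the incumbent's mixing probability p:
  the entrant's expected payoff from Enter: p·5 + (1−p)·(-4) = 9p - 4
  the entrant's expected payoff from Stay out: p·(-6) + (1−p)·4 = -10p + 4
  9p - 4 = -10p + 4  ⇒  19p = 8  ⇒  p = 8/19.
In a mixed equilibrium the incumbent is indifferent between Accommodate and Fight; this condition fixes q.
  the incumbent's expected payoff from Accommodate: q·0 + (1−q)·6 = -6q + 6
  the incumbent's expected payoff from Fight: q·5 + (1−q)·(-1) = 6q - 1
  -6q + 6 = 6q - 1  ⇒  -12q = -7  ⇒  q = 7/12.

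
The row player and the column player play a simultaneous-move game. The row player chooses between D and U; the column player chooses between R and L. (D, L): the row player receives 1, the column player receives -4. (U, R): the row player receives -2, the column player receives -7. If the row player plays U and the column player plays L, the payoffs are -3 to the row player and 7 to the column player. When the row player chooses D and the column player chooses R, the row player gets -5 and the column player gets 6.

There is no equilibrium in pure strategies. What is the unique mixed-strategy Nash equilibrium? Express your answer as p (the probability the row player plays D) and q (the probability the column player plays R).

For the column player to be willing to mix, the column player must be indifferent between R and L, which pins down the row player's mix.
  the column player's payoff from R: p·6 + (1−p)·(-7) = 13p - 7
  the column player's payoff from L: p·(-4) + (1−p)·7 = -11p + 7
  13p - 7 = -11p + 7  ⇒  24p = 14  ⇒  p = 7/12.
For the row player to be willing to mix, the row player must be indifferent between D and U, which pins down the column player's mix.
  the row player's payoff from D: q·(-5) + (1−q)·1 = -6q + 1
  the row player's payoff from U: q·(-2) + (1−q)·(-3) = q - 3
  -6q + 1 = q - 3  ⇒  -7q = -4  ⇒  q = 4/7.

p = 7/12, q = 4/7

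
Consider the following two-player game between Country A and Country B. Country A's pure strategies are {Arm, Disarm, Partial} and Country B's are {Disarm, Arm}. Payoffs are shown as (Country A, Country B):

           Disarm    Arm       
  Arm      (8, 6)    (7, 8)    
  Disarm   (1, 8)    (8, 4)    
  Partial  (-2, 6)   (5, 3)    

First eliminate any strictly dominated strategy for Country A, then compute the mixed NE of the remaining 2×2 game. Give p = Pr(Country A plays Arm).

p = 2/3

Country A's strategy Partial is strictly dominated by Disarm: 1 > -2 and 8 > 5. Eliminate Partial.
Country B's indifference between Disarm and Arm determines Country A's mixing probability p:
  Country B's expected payoff from Disarm: p·6 + (1−p)·8 = -2p + 8
  Country B's expected payoff from Arm: p·8 + (1−p)·4 = 4p + 4
  -2p + 8 = 4p + 4  ⇒  -6p = -4  ⇒  p = 2/3.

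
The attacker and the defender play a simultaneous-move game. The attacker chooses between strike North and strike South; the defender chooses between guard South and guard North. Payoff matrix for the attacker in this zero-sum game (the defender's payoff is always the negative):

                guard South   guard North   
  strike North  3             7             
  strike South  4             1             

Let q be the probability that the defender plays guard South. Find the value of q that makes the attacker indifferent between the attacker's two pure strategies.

The defender's mix must leave the attacker indifferent between strike North and strike South.
  the attacker's expected payoff from strike North: q·3 + (1−q)·7 = -4q + 7
  the attacker's expected payoff from strike South: q·4 + (1−q)·1 = 3q + 1
  -4q + 7 = 3q + 1  ⇒  -7q = -6  ⇒  q = 6/7.

q = 6/7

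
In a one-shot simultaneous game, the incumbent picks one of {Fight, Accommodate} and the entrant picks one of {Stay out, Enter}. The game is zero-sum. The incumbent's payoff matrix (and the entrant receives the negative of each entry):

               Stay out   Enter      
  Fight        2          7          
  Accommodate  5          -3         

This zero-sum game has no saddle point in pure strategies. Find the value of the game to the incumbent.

Set the incumbent's expected payoff from Fight equal to that from Accommodate:
  the incumbent's payoff from Fight: q·2 + (1−q)·7 = -5q + 7
  the incumbent's payoff from Accommodate: q·5 + (1−q)·(-3) = 8q - 3
  -5q + 7 = 8q - 3  ⇒  -13q = -10  ⇒  q = 10/13.
The value is the incumbent's expected payoff against this mix (using Fight): (10/13)·2 + (3/13)·7 = 41/13.

v = 41/13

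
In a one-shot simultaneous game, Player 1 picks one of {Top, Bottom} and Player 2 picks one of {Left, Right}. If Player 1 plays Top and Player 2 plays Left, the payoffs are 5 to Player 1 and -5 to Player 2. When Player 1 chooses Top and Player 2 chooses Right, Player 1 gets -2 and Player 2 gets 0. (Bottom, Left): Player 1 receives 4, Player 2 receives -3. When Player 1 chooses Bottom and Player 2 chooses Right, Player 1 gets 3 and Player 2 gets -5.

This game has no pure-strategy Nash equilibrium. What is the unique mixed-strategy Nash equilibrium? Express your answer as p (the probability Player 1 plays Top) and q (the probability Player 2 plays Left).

p = 2/7, q = 5/6

Player 1's mix must leave Player 2 indifferent between Left and Right.
  Player 2's expected payoff from Left: p·(-5) + (1−p)·(-3) = -2p - 3
  Player 2's expected payoff from Right: p·0 + (1−p)·(-5) = 5p - 5
  -2p - 3 = 5p - 5  ⇒  -7p = -2  ⇒  p = 2/7.
Player 2's mix must leave Player 1 indifferent between Top and Bottom.
  Player 1's payoff to Top: q·5 + (1−q)·(-2) = 7q - 2
  Player 1's payoff to Bottom: q·4 + (1−q)·3 = q + 3
  7q - 2 = q + 3  ⇒  6q = 5  ⇒  q = 5/6.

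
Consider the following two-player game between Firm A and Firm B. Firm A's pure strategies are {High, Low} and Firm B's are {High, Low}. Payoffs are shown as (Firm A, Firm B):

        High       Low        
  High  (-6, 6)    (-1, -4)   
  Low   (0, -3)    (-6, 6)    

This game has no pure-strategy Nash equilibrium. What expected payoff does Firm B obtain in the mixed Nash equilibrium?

24/19

In a mixed equilibrium Firm B is indifferent between High and Low; this condition fixes p.
  Firm B's expected payoff from High: p·6 + (1−p)·(-3) = 9p - 3
  Firm B's expected payoff from Low: p·(-4) + (1−p)·6 = -10p + 6
  9p - 3 = -10p + 6  ⇒  19p = 9  ⇒  p = 9/19.
At equilibrium Firm B is indifferent across columns, so Firm B's payoff equals the payoff from High: (9/19)·6 + (10/19)·(-3) = 24/19.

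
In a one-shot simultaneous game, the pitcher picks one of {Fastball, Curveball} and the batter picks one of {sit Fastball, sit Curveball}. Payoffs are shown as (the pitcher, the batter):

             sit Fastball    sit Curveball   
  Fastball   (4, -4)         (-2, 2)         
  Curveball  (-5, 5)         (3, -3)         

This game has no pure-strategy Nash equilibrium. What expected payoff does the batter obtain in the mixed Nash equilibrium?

For the batter to be willing to mix, the batter must be indifferent between sit Fastball and sit Curveball, which pins down the pitcher's mix.
  the batter's payoff from sit Fastball: p·(-4) + (1−p)·5 = -9p + 5
  the batter's payoff from sit Curveball: p·2 + (1−p)·(-3) = 5p - 3
  -9p + 5 = 5p - 3  ⇒  -14p = -8  ⇒  p = 4/7.
At equilibrium the batter is indifferent across columns, so the batter's payoff equals the payoff from sit Fastball: (4/7)·(-4) + (3/7)·5 = -1/7.

-1/7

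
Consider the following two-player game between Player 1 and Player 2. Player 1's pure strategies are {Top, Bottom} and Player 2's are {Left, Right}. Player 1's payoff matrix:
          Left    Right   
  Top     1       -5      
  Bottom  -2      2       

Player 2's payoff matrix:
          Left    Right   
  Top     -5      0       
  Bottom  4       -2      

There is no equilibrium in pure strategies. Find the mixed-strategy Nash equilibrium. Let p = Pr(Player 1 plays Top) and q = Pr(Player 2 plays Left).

In a mixed equilibrium Player 2 is indifferent between Left and Right; this condition fixes p.
  Player 2's payoff from Left: p·(-5) + (1−p)·4 = -9p + 4
  Player 2's payoff from Right: p·0 + (1−p)·(-2) = 2p - 2
  -9p + 4 = 2p - 2  ⇒  -11p = -6  ⇒  p = 6/11.
In a mixed equilibrium Player 1 is indifferent between Top and Bottom; this condition fixes q.
  Player 1's payoff to Top: q·1 + (1−q)·(-5) = 6q - 5
  Player 1's payoff to Bottom: q·(-2) + (1−q)·2 = -4q + 2
  6q - 5 = -4q + 2  ⇒  10q = 7  ⇒  q = 7/10.

p = 6/11, q = 7/10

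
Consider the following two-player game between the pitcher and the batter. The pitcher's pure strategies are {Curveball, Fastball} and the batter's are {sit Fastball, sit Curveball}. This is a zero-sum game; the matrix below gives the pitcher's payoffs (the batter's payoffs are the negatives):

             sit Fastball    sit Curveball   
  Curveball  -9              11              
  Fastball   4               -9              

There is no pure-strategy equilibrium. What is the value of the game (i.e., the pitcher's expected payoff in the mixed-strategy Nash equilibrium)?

v = -37/33

The pitcher's indifference between Curveball and Fastball determines the batter's mixing probability q:
  the pitcher's expected payoff from Curveball: q·(-9) + (1−q)·11 = -20q + 11
  the pitcher's expected payoff from Fastball: q·4 + (1−q)·(-9) = 13q - 9
  -20q + 11 = 13q - 9  ⇒  -33q = -20  ⇒  q = 20/33.
The value is the pitcher's expected payoff against this mix (using Curveball): (20/33)·(-9) + (13/33)·11 = -37/33.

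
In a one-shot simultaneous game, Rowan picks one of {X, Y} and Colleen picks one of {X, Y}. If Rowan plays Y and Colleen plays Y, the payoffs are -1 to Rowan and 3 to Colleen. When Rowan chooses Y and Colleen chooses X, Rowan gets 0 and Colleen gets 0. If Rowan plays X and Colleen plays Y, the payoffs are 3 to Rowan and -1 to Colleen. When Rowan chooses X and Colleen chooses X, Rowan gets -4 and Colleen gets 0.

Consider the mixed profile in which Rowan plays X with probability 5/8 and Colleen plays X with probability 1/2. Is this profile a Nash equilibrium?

Given Rowan's mix p = 5/8, Colleen's payoff from X is 0 but from Y is 1/2. Colleen strictly prefers Y, so Colleen would not mix.
So the proposed profile is not a Nash equilibrium.

No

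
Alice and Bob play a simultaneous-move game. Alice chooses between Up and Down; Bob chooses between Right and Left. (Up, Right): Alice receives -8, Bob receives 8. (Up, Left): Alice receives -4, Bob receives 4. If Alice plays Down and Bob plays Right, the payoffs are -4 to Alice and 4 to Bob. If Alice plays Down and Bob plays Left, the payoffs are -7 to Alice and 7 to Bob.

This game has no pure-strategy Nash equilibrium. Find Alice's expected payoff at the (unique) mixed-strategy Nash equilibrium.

-40/7

In a mixed equilibrium Alice is indifferent between Up and Down; this condition fixes q.
  Alice's payoff to Up: q·(-8) + (1−q)·(-4) = -4q - 4
  Alice's payoff to Down: q·(-4) + (1−q)·(-7) = 3q - 7
  -4q - 4 = 3q - 7  ⇒  -7q = -3  ⇒  q = 3/7.
At equilibrium Alice is indifferent across rows, so Alice's payoff equals the payoff from Up: (3/7)·(-8) + (4/7)·(-4) = -40/7.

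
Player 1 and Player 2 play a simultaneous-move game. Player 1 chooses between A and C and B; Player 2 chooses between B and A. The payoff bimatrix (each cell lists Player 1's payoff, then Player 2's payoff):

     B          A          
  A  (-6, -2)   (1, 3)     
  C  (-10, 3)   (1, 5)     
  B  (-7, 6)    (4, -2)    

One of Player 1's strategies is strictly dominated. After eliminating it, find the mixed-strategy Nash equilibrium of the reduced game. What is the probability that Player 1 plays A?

p = 8/13

Player 1's strategy C is strictly dominated by B: -7 > -10 and 4 > 1. Eliminate C.
In a mixed equilibrium Player 2 is indifferent between B and A; this condition fixes p.
  Player 2's expected payoff from B: p·(-2) + (1−p)·6 = -8p + 6
  Player 2's expected payoff from A: p·3 + (1−p)·(-2) = 5p - 2
  -8p + 6 = 5p - 2  ⇒  -13p = -8  ⇒  p = 8/13.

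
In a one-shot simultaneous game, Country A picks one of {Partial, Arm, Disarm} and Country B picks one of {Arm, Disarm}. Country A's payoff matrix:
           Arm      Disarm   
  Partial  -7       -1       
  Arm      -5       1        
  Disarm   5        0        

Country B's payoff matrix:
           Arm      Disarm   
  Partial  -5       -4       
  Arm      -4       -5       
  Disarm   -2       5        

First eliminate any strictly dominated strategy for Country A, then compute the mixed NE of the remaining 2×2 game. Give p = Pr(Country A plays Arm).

p = 7/8

Country A's strategy Partial is strictly dominated by Arm: -5 > -7 and 1 > -1. Eliminate Partial.
Country A's mix must leave Country B indifferent between Arm and Disarm.
  Country B's expected payoff from Arm: p·(-4) + (1−p)·(-2) = -2p - 2
  Country B's expected payoff from Disarm: p·(-5) + (1−p)·5 = -10p + 5
  -2p - 2 = -10p + 5  ⇒  8p = 7  ⇒  p = 7/8.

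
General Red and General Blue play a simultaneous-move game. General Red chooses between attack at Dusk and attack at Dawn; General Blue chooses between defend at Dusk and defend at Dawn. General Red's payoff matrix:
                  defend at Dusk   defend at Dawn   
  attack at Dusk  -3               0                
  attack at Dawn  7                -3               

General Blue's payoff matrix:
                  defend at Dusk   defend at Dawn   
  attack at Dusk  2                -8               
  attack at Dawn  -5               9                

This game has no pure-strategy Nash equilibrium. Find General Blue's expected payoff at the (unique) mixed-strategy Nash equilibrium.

In a mixed equilibrium General Blue is indifferent between defend at Dusk and defend at Dawn; this condition fixes p.
  General Blue's payoff to defend at Dusk: p·2 + (1−p)·(-5) = 7p - 5
  General Blue's payoff to defend at Dawn: p·(-8) + (1−p)·9 = -17p + 9
  7p - 5 = -17p + 9  ⇒  24p = 14  ⇒  p = 7/12.
At equilibrium General Blue is indifferent across columns, so General Blue's payoff equals the payoff from defend at Dusk: (7/12)·2 + (5/12)·(-5) = -11/12.

-11/12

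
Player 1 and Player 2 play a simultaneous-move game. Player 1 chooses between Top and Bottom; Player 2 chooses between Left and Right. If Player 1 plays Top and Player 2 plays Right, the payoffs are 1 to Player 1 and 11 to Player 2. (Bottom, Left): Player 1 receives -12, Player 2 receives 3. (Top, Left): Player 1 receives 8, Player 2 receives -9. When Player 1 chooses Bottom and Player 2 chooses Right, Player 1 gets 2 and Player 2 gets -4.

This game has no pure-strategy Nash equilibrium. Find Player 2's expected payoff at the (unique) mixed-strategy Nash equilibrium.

-1/9

Set Player 2's expected payoff from Left equal to that from Right:
  Player 2's expected payoff from Left: p·(-9) + (1−p)·3 = -12p + 3
  Player 2's expected payoff from Right: p·11 + (1−p)·(-4) = 15p - 4
  -12p + 3 = 15p - 4  ⇒  -27p = -7  ⇒  p = 7/27.
At equilibrium Player 2 is indifferent across columns, so Player 2's payoff equals the payoff from Left: (7/27)·(-9) + (20/27)·3 = -1/9.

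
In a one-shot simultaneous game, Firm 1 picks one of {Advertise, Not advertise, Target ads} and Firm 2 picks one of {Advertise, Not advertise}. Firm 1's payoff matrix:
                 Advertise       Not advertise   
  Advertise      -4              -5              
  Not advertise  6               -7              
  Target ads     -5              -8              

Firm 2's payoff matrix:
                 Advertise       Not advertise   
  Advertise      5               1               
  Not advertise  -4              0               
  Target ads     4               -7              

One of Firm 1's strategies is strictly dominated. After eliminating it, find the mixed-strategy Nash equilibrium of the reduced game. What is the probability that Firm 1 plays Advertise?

p = 1/2

Firm 1's strategy Target ads is strictly dominated by Advertise: -4 > -5 and -5 > -8. Eliminate Target ads.
Firm 1's mix must leave Firm 2 indifferent between Advertise and Not advertise.
  Firm 2's payoff from Advertise: p·5 + (1−p)·(-4) = 9p - 4
  Firm 2's payoff from Not advertise: p·1 + (1−p)·0 = p
  9p - 4 = p  ⇒  8p = 4  ⇒  p = 1/2.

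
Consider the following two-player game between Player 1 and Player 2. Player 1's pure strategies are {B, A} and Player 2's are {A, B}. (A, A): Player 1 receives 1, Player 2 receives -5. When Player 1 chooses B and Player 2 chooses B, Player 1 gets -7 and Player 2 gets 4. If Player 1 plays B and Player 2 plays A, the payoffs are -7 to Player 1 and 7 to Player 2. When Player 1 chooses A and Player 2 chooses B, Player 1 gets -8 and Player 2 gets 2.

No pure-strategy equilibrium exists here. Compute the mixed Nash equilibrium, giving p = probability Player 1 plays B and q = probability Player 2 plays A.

In a mixed equilibrium Player 2 is indifferent between A and B; this condition fixes p.
  Player 2's payoff to A: p·7 + (1−p)·(-5) = 12p - 5
  Player 2's payoff to B: p·4 + (1−p)·2 = 2p + 2
  12p - 5 = 2p + 2  ⇒  10p = 7  ⇒  p = 7/10.
For Player 1 to be willing to mix, Player 1 must be indifferent between B and A, which pins down Player 2's mix.
  Player 1's expected payoff from B: q·(-7) + (1−q)·(-7) = -7
  Player 1's expected payoff from A: q·1 + (1−q)·(-8) = 9q - 8
  -7 = 9q - 8  ⇒  -9q = -1  ⇒  q = 1/9.

p = 7/10, q = 1/9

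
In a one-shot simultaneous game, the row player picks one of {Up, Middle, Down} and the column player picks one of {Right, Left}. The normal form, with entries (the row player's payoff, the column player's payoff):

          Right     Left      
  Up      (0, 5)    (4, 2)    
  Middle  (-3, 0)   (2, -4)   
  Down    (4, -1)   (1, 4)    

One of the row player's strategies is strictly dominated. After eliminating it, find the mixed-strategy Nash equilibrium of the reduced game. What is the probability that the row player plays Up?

p = 5/8

The row player's strategy Middle is strictly dominated by Up: 0 > -3 and 4 > 2. Eliminate Middle.
In a mixed equilibrium the column player is indifferent between Right and Left; this condition fixes p.
  the column player's payoff to Right: p·5 + (1−p)·(-1) = 6p - 1
  the column player's payoff to Left: p·2 + (1−p)·4 = -2p + 4
  6p - 1 = -2p + 4  ⇒  8p = 5  ⇒  p = 5/8.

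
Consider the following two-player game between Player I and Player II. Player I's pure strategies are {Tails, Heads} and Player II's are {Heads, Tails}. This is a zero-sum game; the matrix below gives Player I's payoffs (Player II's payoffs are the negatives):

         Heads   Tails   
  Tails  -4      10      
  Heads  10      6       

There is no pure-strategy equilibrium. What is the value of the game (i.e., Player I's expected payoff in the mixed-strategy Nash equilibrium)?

v = 62/9

For Player I to be willing to mix, Player I must be indifferent between Tails and Heads, which pins down Player II's mix.
  Player I's expected payoff from Tails: q·(-4) + (1−q)·10 = -14q + 10
  Player I's expected payoff from Heads: q·10 + (1−q)·6 = 4q + 6
  -14q + 10 = 4q + 6  ⇒  -18q = -4  ⇒  q = 2/9.
The value is Player I's expected payoff against this mix (using Tails): (2/9)·(-4) + (7/9)·10 = 62/9.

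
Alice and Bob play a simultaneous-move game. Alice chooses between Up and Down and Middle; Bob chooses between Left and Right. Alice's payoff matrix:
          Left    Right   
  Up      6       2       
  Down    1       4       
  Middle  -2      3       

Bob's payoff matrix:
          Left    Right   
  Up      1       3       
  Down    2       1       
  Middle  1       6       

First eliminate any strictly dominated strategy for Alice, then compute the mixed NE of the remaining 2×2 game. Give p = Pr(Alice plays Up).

p = 1/3

Alice's strategy Middle is strictly dominated by Down: 1 > -2 and 4 > 3. Eliminate Middle.
Bob's indifference between Left and Right determines Alice's mixing probability p:
  Bob's expected payoff from Left: p·1 + (1−p)·2 = -p + 2
  Bob's expected payoff from Right: p·3 + (1−p)·1 = 2p + 1
  -p + 2 = 2p + 1  ⇒  -3p = -1  ⇒  p = 1/3.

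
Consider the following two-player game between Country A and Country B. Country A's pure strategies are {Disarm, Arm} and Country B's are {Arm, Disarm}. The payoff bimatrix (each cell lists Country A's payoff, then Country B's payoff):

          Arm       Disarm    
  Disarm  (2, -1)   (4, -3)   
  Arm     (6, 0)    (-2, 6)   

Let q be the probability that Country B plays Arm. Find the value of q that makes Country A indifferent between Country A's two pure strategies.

In a mixed equilibrium Country A is indifferent between Disarm and Arm; this condition fixes q.
  Country A's payoff to Disarm: q·2 + (1−q)·4 = -2q + 4
  Country A's payoff to Arm: q·6 + (1−q)·(-2) = 8q - 2
  -2q + 4 = 8q - 2  ⇒  -10q = -6  ⇒  q = 3/5.

q = 3/5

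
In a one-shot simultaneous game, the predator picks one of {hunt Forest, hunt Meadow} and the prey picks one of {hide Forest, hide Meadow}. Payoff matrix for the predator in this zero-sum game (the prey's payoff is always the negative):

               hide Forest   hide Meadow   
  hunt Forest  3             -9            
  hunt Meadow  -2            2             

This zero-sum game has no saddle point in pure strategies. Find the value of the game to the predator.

Set the predator's expected payoff from hunt Forest equal to that from hunt Meadow:
  the predator's payoff to hunt Forest: q·3 + (1−q)·(-9) = 12q - 9
  the predator's payoff to hunt Meadow: q·(-2) + (1−q)·2 = -4q + 2
  12q - 9 = -4q + 2  ⇒  16q = 11  ⇒  q = 11/16.
The value is the predator's expected payoff against this mix (using hunt Forest): (11/16)·3 + (5/16)·(-9) = -3/4.

v = -3/4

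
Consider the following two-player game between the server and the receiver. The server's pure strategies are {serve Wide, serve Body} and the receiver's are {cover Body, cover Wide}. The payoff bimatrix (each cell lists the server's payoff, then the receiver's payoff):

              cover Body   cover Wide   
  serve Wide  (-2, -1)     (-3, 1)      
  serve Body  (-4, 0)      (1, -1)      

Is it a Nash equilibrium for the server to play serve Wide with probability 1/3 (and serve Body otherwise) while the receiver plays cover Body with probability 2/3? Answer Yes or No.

Check the receiver's indifference given the server's mix p = 1/3:
  payoff from cover Body = -1/3; payoff from cover Wide = -1/3 — equal.
Check the server's indifference given the receiver's mix q = 2/3:
  payoff from serve Wide = -7/3; payoff from serve Body = -7/3 — equal.
Both players are indifferent, so neither can profitably deviate.

Yes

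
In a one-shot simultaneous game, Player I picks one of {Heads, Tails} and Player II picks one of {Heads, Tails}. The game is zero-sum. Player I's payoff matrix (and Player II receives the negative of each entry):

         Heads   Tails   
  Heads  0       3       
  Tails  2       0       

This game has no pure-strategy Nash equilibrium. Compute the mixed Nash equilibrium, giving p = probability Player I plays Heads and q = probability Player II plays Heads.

Set Player II's expected payoff from Heads equal to that from Tails:
  Player II's payoff to Heads: p·0 + (1−p)·(-2) = 2p - 2
  Player II's payoff to Tails: p·(-3) + (1−p)·0 = -3p
  2p - 2 = -3p  ⇒  5p = 2  ⇒  p = 2/5.
Player I's indifference between Heads and Tails determines Player II's mixing probability q:
  Player I's expected payoff from Heads: q·0 + (1−q)·3 = -3q + 3
  Player I's expected payoff from Tails: q·2 + (1−q)·0 = 2q
  -3q + 3 = 2q  ⇒  -5q = -3  ⇒  q = 3/5.

p = 2/5, q = 3/5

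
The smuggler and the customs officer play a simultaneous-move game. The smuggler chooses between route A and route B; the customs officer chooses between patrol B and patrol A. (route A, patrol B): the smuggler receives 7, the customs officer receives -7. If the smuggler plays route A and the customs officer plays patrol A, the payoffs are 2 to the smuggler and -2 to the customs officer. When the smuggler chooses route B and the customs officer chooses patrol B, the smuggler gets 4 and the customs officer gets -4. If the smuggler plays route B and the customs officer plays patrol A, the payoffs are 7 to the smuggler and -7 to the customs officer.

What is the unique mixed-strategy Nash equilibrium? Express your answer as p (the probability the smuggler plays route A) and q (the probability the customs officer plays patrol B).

p = 3/8, q = 5/8

The smuggler's mix must leave the customs officer indifferent between patrol B and patrol A.
  the customs officer's expected payoff from patrol B: p·(-7) + (1−p)·(-4) = -3p - 4
  the customs officer's expected payoff from patrol A: p·(-2) + (1−p)·(-7) = 5p - 7
  -3p - 4 = 5p - 7  ⇒  -8p = -3  ⇒  p = 3/8.
The customs officer's mix must leave the smuggler indifferent between route A and route B.
  the smuggler's expected payoff from route A: q·7 + (1−q)·2 = 5q + 2
  the smuggler's expected payoff from route B: q·4 + (1−q)·7 = -3q + 7
  5q + 2 = -3q + 7  ⇒  8q = 5  ⇒  q = 5/8.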